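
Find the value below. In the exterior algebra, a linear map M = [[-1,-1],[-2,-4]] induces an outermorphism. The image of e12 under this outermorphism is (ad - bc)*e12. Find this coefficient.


The outermorphism of a linear map f sends e1^e2 to f(e1)^f(e2).
f(e1) = -1*e1 - 2*e2
f(e2) = -1*e1 - 4*e2
f(e1) ^ f(e2) = (-1*e1 - 2*e2) ^ (-1*e1 - 4*e2)
= (-1)*(-4)*e12 + (-2)*(-1)*e21
= (4 - 2)*e12
= 2*e12
Coefficient = 2


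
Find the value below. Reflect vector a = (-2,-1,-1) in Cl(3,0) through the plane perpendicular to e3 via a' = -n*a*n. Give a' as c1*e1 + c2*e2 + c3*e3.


Reflection formula: a' = -n*a*n, with n = e3 (unit vector, n^2 = 1).
For reflection through hyperplane perp to e3:
The component along e3 flips sign, others stay.
a = (-2, -1, -1)
a' = (-2, -1, 1)
a' = -2*e1 - 1*e2 + 1*e3


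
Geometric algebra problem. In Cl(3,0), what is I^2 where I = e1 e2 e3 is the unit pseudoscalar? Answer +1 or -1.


The pseudoscalar I = e1...e_n (product of all n generators) of Cl(p,q) satisfies I^2 = (-1)^(q + n(n-1)/2).
p = 3, q = 0, n = p + q = 3
n(n-1)/2 = 3 * 2 / 2 = 3
Exponent = q + n(n-1)/2 = 0 + 3 = 3
I^2 = (-1)^3 = -1


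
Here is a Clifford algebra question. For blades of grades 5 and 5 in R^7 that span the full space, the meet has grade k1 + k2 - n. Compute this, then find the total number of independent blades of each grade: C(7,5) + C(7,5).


Meet grade = grade(A) + grade(B) - n
= 5 + 5 - 7 = 3
C(7,5) = 21
C(7,5) = 21
dim_A + dim_B = 21 + 21 = 42


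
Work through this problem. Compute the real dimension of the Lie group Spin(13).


Spin(n) double-covers SO(n); both have Lie algebra so(n) of dimension n(n-1)/2.
n = 13
n(n-1) = 13 * 12 = 156
dim Spin(13) = 156/2 = 78


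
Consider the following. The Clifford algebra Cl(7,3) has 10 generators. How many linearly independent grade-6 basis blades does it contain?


Number of grade-k basis blades in Cl(p,q) with n = p + q is C(n, k).
n = 7 + 3 = 10
C(10, 6) = 10! / (6! * 4!)
= 3628800 / (720 * 24)
= 210


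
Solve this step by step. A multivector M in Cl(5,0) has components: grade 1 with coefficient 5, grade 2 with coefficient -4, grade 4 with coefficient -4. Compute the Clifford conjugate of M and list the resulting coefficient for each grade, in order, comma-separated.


Clifford conjugate sign for grade k: (-1)^(k(k+1)/2)
Grade 1: (-1)^(1*2/2) = (-1)^1 = -1, coeff 5 -> -5
Grade 2: (-1)^(2*3/2) = (-1)^3 = -1, coeff -4 -> 4
Grade 4: (-1)^(4*5/2) = (-1)^10 = 1, coeff -4 -> -4
Conjugated coefficients: -5, 4, -4


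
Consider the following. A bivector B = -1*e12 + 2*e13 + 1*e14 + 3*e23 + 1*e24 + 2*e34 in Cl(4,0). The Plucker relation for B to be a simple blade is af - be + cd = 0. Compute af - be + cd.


Plucker relation: af - be + cd
a*f = (-1)*2 = -2
b*e = 2*1 = 2
c*d = 1*3 = 3
af - be + cd = -2 - 2 + 3
= -1


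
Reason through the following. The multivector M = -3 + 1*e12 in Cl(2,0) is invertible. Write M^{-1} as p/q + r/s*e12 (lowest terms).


M = -3 + 1*e12, where e12^2 = -1.
Since M commutes with its reverse ~M = a - b*e12, M * ~M = a^2 - b^2*e12^2 = a^2 + b^2.
So M^{-1} = ~M / (a^2 + b^2) = (a - b*e12)/(a^2 + b^2).
a^2 + b^2 = 9 + 1 = 10
Scalar part = -3/10 = -3/10
Bivector coeff = -1/10 = -1/10
M^{-1} = -3/10 - 1/10*e12


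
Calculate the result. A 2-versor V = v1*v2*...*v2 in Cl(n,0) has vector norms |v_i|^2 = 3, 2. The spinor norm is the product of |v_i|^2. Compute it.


Spinor norm N(V) = |v1|^2 * |v2|^2 * ... * |v2|^2
= 3 * 2
Running product: 3, 6
N(V) = 6


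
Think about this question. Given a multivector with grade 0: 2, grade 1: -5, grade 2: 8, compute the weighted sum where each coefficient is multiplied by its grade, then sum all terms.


Grade-weighted sum = sum of grade_k * coefficient_k
0*2 = 0
1*(-5) = -5
2*8 = 16
Total = 0 + (-5) + 16 = 11


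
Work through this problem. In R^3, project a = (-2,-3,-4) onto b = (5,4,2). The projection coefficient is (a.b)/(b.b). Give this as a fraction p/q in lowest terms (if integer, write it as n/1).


Projection coefficient = (a . b) / (b . b)
a . b = (-2)*5 + (-3)*4 + (-4)*2
= -10 + (-12) + (-8) = -30
b . b = 5^2 + 4^2 + 2^2
= 25 + 16 + 4 = 45
Coefficient = -30/45
In lowest terms: -2/3


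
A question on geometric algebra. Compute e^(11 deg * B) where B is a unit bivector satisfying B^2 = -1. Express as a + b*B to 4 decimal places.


For a unit bivector B with B^2 = -1, the exponential series gives
e^(theta*B) = cos(theta) + sin(theta)*B (the GA analogue of Euler's formula).
theta = 11 degrees = 0.191986 rad
cos(11 deg) = 0.9816
sin(11 deg) = 0.1908
exp(theta*B) = 0.9816 + 0.1908*B


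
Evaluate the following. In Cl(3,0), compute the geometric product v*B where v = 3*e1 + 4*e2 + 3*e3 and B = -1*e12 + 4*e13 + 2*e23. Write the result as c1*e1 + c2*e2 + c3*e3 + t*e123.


vB has grade-1 (vector) and grade-3 (trivector) parts: vB = (v _| B) + (v ^ B).
Vector part <vB>_1:
  e1: -v2*b12 - v3*b13 = -(4)*(-1) - (3)*(4) = -8
  e2: v1*b12 - v3*b23 = (3)*(-1) - (3)*(2) = -9
  e3: v1*b13 + v2*b23 = (3)*(4) + (4)*(2) = 20
Trivector part <vB>_3:
  e123: v1*b23 - v2*b13 + v3*b12 = (3)*(2) - (4)*(4) + (3)*(-1) = -13
vB = -8*e1 - 9*e2 + 20*e3 - 13*e123


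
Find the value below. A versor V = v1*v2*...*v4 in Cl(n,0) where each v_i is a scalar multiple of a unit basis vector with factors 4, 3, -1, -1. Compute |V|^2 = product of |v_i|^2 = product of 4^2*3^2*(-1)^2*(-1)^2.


Each vector v_i has |v_i|^2 = s_i^2
Squared scales: 4^2 = 16, 3^2 = 9, (-1)^2 = 1, (-1)^2 = 1
|V|^2 = 16 * 9 * 1 * 1
= 144


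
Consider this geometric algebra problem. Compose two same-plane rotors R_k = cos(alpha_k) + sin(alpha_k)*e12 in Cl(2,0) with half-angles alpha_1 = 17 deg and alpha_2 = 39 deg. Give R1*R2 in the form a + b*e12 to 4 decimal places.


Same-plane rotors commute and their half-angles add:
R1*R2 = cos(a1 + a2) + sin(a1 + a2)*e12.
a1 + a2 = 17 + 39 = 56 deg
cos(56 deg) = 0.5592
sin(56 deg) = 0.8290
R1*R2 = 0.5592 + 0.8290*e12


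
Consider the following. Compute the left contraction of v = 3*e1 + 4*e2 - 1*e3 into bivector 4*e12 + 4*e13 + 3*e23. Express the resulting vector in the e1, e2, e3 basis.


Left contraction v _| B = <vB>_1 (grade-1 part of the geometric product vB).
Using e1_|e12 = e2, e2_|e12 = -e1, e1_|e13 = e3, e3_|e13 = -e1, e2_|e23 = e3, e3_|e23 = -e2:
e1 coeff: -v2*b12 - v3*b13 = -(4)*(4) - (-1)*(4) = -12
e2 coeff: v1*b12 - v3*b23 = (3)*(4) - (-1)*(3) = 15
e3 coeff: v1*b13 + v2*b23 = (3)*(4) + (4)*(3) = 24
v _| B = -12*e1 + 15*e2 + 24*e3


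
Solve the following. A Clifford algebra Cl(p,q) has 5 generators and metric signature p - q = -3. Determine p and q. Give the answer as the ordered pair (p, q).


We need p + q = 5 and p - q = -3.
Adding: 2p = 5 + (-3) = 2, so p = 1.
Then q = 5 - 1 = 4.
(p, q) = (1, 4)


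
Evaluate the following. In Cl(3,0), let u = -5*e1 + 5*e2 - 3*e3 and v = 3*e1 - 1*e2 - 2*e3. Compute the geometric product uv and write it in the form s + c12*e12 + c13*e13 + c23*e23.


In Cl(3,0): e_i^2 = 1, e_ie_j = -e_je_i for i != j.
Scalar part = u . v = (-5)*3 + 5*(-1) + (-3)*(-2)
= -15 + (-5) + 6 = -14
e12 coeff = (-5)*(-1) - 5*3 = 5 - 15 = -10
e13 coeff = (-5)*(-2) - (-3)*3 = 10 - (-9) = 19
e23 coeff = 5*(-2) - (-3)*(-1) = -10 - 3 = -13
uv = -14 - 10*e12 + 19*e13 - 13*e23


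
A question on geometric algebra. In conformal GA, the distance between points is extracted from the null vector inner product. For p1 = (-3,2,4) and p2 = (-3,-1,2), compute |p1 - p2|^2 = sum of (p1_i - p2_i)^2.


p1 - p2 = (0, 3, 2)
|p1 - p2|^2 = 0^2 + 3^2 + 2^2
= 0 + 9 + 4
= 13


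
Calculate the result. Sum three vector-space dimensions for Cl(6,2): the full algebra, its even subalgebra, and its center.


n = 6 + 2 = 8
Total dim = 2^8 = 256
Even subalgebra dim = 2^7 = 128
n is even, so center dim = 1
Sum = 256 + 128 + 1 = 385


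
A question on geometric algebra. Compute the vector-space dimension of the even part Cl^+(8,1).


Even subalgebra dimension = 2^(n-1)
n = 8 + 1 = 9
2^(9 - 1) = 2^8 = 256
Verification: sum of C(9,k) for even k = 1 + 36 + 126 + 84 + 9 = 256
Result = 256


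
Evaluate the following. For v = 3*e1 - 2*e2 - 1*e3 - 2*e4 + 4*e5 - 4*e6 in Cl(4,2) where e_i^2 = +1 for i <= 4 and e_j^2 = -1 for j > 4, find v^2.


v^2 = sum of c_i^2 * e_i^2
Positive signature terms (e_i^2 = +1): 3^2 + (-2)^2 + (-1)^2 + (-2)^2 = 18
Negative signature terms (e_j^2 = -1): 4^2 + (-4)^2 = 32
v^2 = 18 - 32 = -14


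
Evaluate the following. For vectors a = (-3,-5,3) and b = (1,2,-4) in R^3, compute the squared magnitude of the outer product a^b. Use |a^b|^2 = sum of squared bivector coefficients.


a wedge b = (a1*b2 - a2*b1)*e12 + (a1*b3 - a3*b1)*e13 + (a2*b3 - a3*b2)*e23
e12 coeff: (-3)*2 - (-5)*1 = -6 - (-5) = -1
e13 coeff: (-3)*(-4) - 3*1 = 12 - 3 = 9
e23 coeff: (-5)*(-4) - 3*2 = 20 - 6 = 14
|a wedge b|^2 = (-1)^2 + 9^2 + 14^2
= 1 + 81 + 196
= 278


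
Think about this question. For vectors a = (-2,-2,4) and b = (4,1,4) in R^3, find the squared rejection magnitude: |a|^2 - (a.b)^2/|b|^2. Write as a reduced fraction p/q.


|a|^2 = (-2)^2 + (-2)^2 + 4^2 = 24
|b|^2 = 4^2 + 1^2 + 4^2 = 33
a . b = (-2)*4 + (-2)*1 + 4*4 = 6
(a.b)^2 = 6^2 = 36
|rej|^2 = 24 - 36/33
= (792 - 36)/33
= 756/33
In lowest terms: 252/11


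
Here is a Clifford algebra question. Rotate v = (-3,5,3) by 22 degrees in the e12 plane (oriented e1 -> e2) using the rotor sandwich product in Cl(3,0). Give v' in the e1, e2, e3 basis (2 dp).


Rotor R = cos(11deg) - sin(11deg)*e12
Rotation angle theta = 2 * 11 = 22 degrees in the e12 plane (e1 -> e2).
The component perpendicular to the plane (e3) is invariant: v'_3 = v3 = 3.00
cos(22deg) = 0.9272, sin(22deg) = 0.3746
v'_1 = v1*cos(theta) - v2*sin(theta) = -3*0.9272 - 5*0.3746 = -4.65
v'_2 = v1*sin(theta) + v2*cos(theta) = -3*0.3746 + 5*0.9272 = 3.51
v' = -4.65*e1 + 3.51*e2 + 3.00*e3


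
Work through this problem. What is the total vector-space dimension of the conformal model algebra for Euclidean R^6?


The conformal model of R^6 uses Cl(7,1): the 6 Euclidean generators plus two extra orthogonal generators e+ (e+^2 = +1) and e- (e-^2 = -1), from which the null vectors e0, einf are built.
Number of generators m = 6 + 2 = 8.
dim Cl(p,q) = 2^m = 2^8 = 256


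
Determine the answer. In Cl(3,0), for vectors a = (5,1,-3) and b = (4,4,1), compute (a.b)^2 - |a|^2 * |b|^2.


a . b = 5*4 + 1*4 + (-3)*1
= 20 + 4 + (-3) = 21
|a|^2 = 5^2 + 1^2 + (-3)^2 = 35
|b|^2 = 4^2 + 4^2 + 1^2 = 33
(a.b)^2 = 21^2 = 441
|a|^2 * |b|^2 = 35 * 33 = 1155
Result = 441 - 1155 = -714


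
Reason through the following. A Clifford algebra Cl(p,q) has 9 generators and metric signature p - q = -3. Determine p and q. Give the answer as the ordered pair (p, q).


We need p + q = 9 and p - q = -3.
Adding: 2p = 9 + (-3) = 6, so p = 3.
Then q = 9 - 3 = 6.
(p, q) = (3, 6)


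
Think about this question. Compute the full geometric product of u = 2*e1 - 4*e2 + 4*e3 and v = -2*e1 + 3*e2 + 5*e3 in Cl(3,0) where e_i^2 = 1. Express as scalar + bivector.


In Cl(3,0): e_i^2 = 1, e_ie_j = -e_je_i for i != j.
Scalar part = u . v = 2*(-2) + (-4)*3 + 4*5
= -4 + (-12) + 20 = 4
e12 coeff = 2*3 - (-4)*(-2) = 6 - 8 = -2
e13 coeff = 2*5 - 4*(-2) = 10 - (-8) = 18
e23 coeff = (-4)*5 - 4*3 = -20 - 12 = -32
uv = 4 - 2*e12 + 18*e13 - 32*e23


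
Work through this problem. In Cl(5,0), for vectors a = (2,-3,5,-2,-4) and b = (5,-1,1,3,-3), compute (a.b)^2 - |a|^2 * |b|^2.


a . b = 2*5 + (-3)*(-1) + 5*1 + (-2)*3 + (-4)*(-3)
= 10 + 3 + 5 + (-6) + 12 = 24
|a|^2 = 2^2 + (-3)^2 + 5^2 + (-2)^2 + (-4)^2 = 58
|b|^2 = 5^2 + (-1)^2 + 1^2 + 3^2 + (-3)^2 = 45
(a.b)^2 = 24^2 = 576
|a|^2 * |b|^2 = 58 * 45 = 2610
Result = 576 - 2610 = -2034


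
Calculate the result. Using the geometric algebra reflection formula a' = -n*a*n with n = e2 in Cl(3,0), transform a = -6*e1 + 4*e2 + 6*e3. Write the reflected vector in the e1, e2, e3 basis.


Reflection formula: a' = -n*a*n, with n = e2 (unit vector, n^2 = 1).
For reflection through hyperplane perp to e2:
The component along e2 flips sign, others stay.
a = (-6, 4, 6)
a' = (-6, -4, 6)
a' = -6*e1 - 4*e2 + 6*e3


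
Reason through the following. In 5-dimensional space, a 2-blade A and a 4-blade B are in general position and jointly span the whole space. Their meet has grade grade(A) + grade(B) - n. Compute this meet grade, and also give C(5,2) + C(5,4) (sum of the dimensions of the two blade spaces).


Meet grade = grade(A) + grade(B) - n
= 2 + 4 - 5 = 1
C(5,2) = 10
C(5,4) = 5
dim_A + dim_B = 10 + 5 = 15


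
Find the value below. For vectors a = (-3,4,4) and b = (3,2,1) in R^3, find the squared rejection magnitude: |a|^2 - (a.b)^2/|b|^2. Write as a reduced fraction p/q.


|a|^2 = (-3)^2 + 4^2 + 4^2 = 41
|b|^2 = 3^2 + 2^2 + 1^2 = 14
a . b = (-3)*3 + 4*2 + 4*1 = 3
(a.b)^2 = 3^2 = 9
|rej|^2 = 41 - 9/14
= (574 - 9)/14
= 565/14
In lowest terms: 565/14


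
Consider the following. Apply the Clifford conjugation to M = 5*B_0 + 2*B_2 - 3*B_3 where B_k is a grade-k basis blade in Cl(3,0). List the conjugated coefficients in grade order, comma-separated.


Clifford conjugate sign for grade k: (-1)^(k(k+1)/2)
Grade 0: (-1)^(0*1/2) = (-1)^0 = 1, coeff 5 -> 5
Grade 2: (-1)^(2*3/2) = (-1)^3 = -1, coeff 2 -> -2
Grade 3: (-1)^(3*4/2) = (-1)^6 = 1, coeff -3 -> -3
Conjugated coefficients: 5, -2, -3


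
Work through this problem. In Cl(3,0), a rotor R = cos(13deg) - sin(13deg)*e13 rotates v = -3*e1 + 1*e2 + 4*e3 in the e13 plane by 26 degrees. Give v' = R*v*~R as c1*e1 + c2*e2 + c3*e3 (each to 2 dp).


Rotor R = cos(13deg) - sin(13deg)*e13
Rotation angle theta = 2 * 13 = 26 degrees in the e13 plane (e1 -> e3).
The component perpendicular to the plane (e2) is invariant: v'_2 = v2 = 1.00
cos(26deg) = 0.8988, sin(26deg) = 0.4384
v'_1 = v1*cos(theta) - v3*sin(theta) = -3*0.8988 - 4*0.4384 = -4.45
v'_3 = v1*sin(theta) + v3*cos(theta) = -3*0.4384 + 4*0.8988 = 2.28
v' = -4.45*e1 + 1.00*e2 + 2.28*e3


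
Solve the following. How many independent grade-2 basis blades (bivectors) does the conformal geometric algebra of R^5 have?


The conformal model of R^5 uses Cl(6,1) with m = 5 + 2 = 7 generators.
Number of grade-2 blades = C(m, 2) = C(7, 2)
= 7*6/2 = 21


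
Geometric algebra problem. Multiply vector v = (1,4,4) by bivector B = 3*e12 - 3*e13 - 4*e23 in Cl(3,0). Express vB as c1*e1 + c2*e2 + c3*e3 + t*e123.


vB has grade-1 (vector) and grade-3 (trivector) parts: vB = (v _| B) + (v ^ B).
Vector part <vB>_1:
  e1: -v2*b12 - v3*b13 = -(4)*(3) - (4)*(-3) = 0
  e2: v1*b12 - v3*b23 = (1)*(3) - (4)*(-4) = 19
  e3: v1*b13 + v2*b23 = (1)*(-3) + (4)*(-4) = -19
Trivector part <vB>_3:
  e123: v1*b23 - v2*b13 + v3*b12 = (1)*(-4) - (4)*(-3) + (4)*(3) = 20
vB = 0*e1 + 19*e2 - 19*e3 + 20*e123


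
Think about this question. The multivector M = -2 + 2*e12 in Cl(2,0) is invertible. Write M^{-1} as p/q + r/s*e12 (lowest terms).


M = -2 + 2*e12, where e12^2 = -1.
Since M commutes with its reverse ~M = a - b*e12, M * ~M = a^2 - b^2*e12^2 = a^2 + b^2.
So M^{-1} = ~M / (a^2 + b^2) = (a - b*e12)/(a^2 + b^2).
a^2 + b^2 = 4 + 4 = 8
Scalar part = -2/8 = -1/4
Bivector coeff = -2/8 = -1/4
M^{-1} = -1/4 - 1/4*e12


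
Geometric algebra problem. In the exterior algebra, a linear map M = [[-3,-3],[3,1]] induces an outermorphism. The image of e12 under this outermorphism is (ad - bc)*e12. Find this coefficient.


The outermorphism of a linear map f sends e1^e2 to f(e1)^f(e2).
f(e1) = -3*e1 + 3*e2
f(e2) = -3*e1 + 1*e2
f(e1) ^ f(e2) = (-3*e1 + 3*e2) ^ (-3*e1 + 1*e2)
= (-3)*1*e12 + 3*(-3)*e21
= (-3 - (-9))*e12
= 6*e12
Coefficient = 6


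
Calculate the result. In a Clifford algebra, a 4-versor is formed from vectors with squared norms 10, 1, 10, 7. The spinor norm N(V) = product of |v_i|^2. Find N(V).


Spinor norm N(V) = |v1|^2 * |v2|^2 * ... * |v4|^2
= 10 * 1 * 10 * 7
Running product: 10, 10, 100, 700
N(V) = 700


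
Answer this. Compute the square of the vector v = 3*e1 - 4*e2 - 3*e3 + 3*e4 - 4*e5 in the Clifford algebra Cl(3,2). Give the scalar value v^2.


v^2 = sum of c_i^2 * e_i^2
Positive signature terms (e_i^2 = +1): 3^2 + (-4)^2 + (-3)^2 = 34
Negative signature terms (e_j^2 = -1): 3^2 + (-4)^2 = 25
v^2 = 34 - 25 = 9


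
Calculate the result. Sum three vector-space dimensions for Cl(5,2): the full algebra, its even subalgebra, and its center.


n = 5 + 2 = 7
Total dim = 2^7 = 128
Even subalgebra dim = 2^6 = 64
n is odd, so center dim = 2
Sum = 128 + 64 + 2 = 194


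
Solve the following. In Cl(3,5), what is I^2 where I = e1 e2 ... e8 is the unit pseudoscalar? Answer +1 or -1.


The pseudoscalar I = e1...e_n (product of all n generators) of Cl(p,q) satisfies I^2 = (-1)^(q + n(n-1)/2).
p = 3, q = 5, n = p + q = 8
n(n-1)/2 = 8 * 7 / 2 = 28
Exponent = q + n(n-1)/2 = 5 + 28 = 33
I^2 = (-1)^33 = -1


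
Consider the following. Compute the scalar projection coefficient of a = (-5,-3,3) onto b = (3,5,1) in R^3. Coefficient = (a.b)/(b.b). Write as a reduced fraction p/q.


Projection coefficient = (a . b) / (b . b)
a . b = (-5)*3 + (-3)*5 + 3*1
= -15 + (-15) + 3 = -27
b . b = 3^2 + 5^2 + 1^2
= 9 + 25 + 1 = 35
Coefficient = -27/35
In lowest terms: -27/35


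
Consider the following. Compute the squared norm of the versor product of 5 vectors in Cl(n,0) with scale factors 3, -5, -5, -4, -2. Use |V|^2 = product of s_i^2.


Each vector v_i has |v_i|^2 = s_i^2
Squared scales: 3^2 = 9, (-5)^2 = 25, (-5)^2 = 25, (-4)^2 = 16, (-2)^2 = 4
|V|^2 = 9 * 25 * 25 * 16 * 4
= 360000


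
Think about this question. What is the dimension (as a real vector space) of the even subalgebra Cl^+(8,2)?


Even subalgebra dimension = 2^(n-1)
n = 8 + 2 = 10
2^(10 - 1) = 2^9 = 512
Verification: sum of C(10,k) for even k = 1 + 45 + 210 + 210 + 45 + 1 = 512
Result = 512


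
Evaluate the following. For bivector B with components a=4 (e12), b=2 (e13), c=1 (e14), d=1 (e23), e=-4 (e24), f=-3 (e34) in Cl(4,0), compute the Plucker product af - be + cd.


Plucker relation: af - be + cd
a*f = 4*(-3) = -12
b*e = 2*(-4) = -8
c*d = 1*1 = 1
af - be + cd = -12 - (-8) + 1
= -3


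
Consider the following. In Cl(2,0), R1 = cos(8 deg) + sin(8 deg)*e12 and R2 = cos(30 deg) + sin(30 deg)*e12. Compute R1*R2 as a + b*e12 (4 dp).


Same-plane rotors commute and their half-angles add:
R1*R2 = cos(a1 + a2) + sin(a1 + a2)*e12.
a1 + a2 = 8 + 30 = 38 deg
cos(38 deg) = 0.7880
sin(38 deg) = 0.6157
R1*R2 = 0.7880 + 0.6157*e12


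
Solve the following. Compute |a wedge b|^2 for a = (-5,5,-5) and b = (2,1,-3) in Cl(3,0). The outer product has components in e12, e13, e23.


a wedge b = (a1*b2 - a2*b1)*e12 + (a1*b3 - a3*b1)*e13 + (a2*b3 - a3*b2)*e23
e12 coeff: (-5)*1 - 5*2 = -5 - 10 = -15
e13 coeff: (-5)*(-3) - (-5)*2 = 15 - (-10) = 25
e23 coeff: 5*(-3) - (-5)*1 = -15 - (-5) = -10
|a wedge b|^2 = (-15)^2 + 25^2 + (-10)^2
= 225 + 625 + 100
= 950


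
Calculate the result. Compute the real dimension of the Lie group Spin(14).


Spin(n) double-covers SO(n); both have Lie algebra so(n) of dimension n(n-1)/2.
n = 14
n(n-1) = 14 * 13 = 182
dim Spin(14) = 182/2 = 91


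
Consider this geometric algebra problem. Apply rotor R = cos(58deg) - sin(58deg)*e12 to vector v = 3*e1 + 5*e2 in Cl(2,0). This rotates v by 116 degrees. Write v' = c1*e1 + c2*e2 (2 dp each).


Rotor R = cos(58deg) - sin(58deg)*e12
Rotation angle theta = 2 * 58 = 116 degrees
v' = R*v*~R rotates v by theta.
cos(116deg) = -0.4384, sin(116deg) = 0.8988
v'_1 = 3*cos(116deg) - 5*sin(116deg)
= 3*(-0.4384) - 5*0.8988
= -5.81
v'_2 = 3*sin(116deg) + 5*cos(116deg)
= 3*0.8988 + 5*(-0.4384)
= 0.50
v' = -5.81*e1 + 0.50*e2


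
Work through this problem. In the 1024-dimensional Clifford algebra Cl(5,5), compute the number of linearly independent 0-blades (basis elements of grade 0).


Number of grade-k basis blades in Cl(p,q) with n = p + q is C(n, k).
n = 5 + 5 = 10
C(10, 0) = 10! / (0! * 10!)
= 3628800 / (1 * 3628800)
= 1


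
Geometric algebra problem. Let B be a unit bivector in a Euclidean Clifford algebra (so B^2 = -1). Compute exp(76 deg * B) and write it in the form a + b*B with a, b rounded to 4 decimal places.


For a unit bivector B with B^2 = -1, the exponential series gives
e^(theta*B) = cos(theta) + sin(theta)*B (the GA analogue of Euler's formula).
theta = 76 degrees = 1.32645 rad
cos(76 deg) = 0.2419
sin(76 deg) = 0.9703
exp(theta*B) = 0.2419 + 0.9703*B


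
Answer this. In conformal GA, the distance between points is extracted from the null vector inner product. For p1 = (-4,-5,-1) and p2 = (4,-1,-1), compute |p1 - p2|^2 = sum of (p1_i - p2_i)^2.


p1 - p2 = (-8, -4, 0)
|p1 - p2|^2 = (-8)^2 + (-4)^2 + 0^2
= 64 + 16 + 0
= 80


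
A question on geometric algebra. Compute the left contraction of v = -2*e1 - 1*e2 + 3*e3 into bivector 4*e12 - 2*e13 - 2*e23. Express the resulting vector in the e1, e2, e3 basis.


Left contraction v _| B = <vB>_1 (grade-1 part of the geometric product vB).
Using e1_|e12 = e2, e2_|e12 = -e1, e1_|e13 = e3, e3_|e13 = -e1, e2_|e23 = e3, e3_|e23 = -e2:
e1 coeff: -v2*b12 - v3*b13 = -(-1)*(4) - (3)*(-2) = 10
e2 coeff: v1*b12 - v3*b23 = (-2)*(4) - (3)*(-2) = -2
e3 coeff: v1*b13 + v2*b23 = (-2)*(-2) + (-1)*(-2) = 6
v _| B = 10*e1 - 2*e2 + 6*e3


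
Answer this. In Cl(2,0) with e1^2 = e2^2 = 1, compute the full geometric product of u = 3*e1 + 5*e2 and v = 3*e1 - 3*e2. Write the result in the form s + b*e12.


Expand: (3*e1 + 5*e2)(3*e1 - 3*e2)
= 3*3*e1e1 + 3*(-3)*e1e2 + 5*3*e2e1 + 5*(-3)*e2e2
Using e1^2 = e2^2 = 1, e2e1 = -e1e2:
Scalar part s = 3*3 + 5*(-3) = 9 + (-15) = -6
Bivector part b = 3*(-3) - 5*3 = -9 - 15 = -24
uv = -6 - 24*e12


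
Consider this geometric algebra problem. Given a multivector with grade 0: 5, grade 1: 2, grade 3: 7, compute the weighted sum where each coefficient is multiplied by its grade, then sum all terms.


Grade-weighted sum = sum of grade_k * coefficient_k
0*5 = 0
1*2 = 2
3*7 = 21
Total = 0 + 2 + 21 = 23


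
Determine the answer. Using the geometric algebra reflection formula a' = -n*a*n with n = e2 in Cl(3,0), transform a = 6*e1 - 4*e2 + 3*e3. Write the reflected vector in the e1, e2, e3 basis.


Reflection formula: a' = -n*a*n, with n = e2 (unit vector, n^2 = 1).
For reflection through hyperplane perp to e2:
The component along e2 flips sign, others stay.
a = (6, -4, 3)
a' = (6, 4, 3)
a' = 6*e1 + 4*e2 + 3*e3


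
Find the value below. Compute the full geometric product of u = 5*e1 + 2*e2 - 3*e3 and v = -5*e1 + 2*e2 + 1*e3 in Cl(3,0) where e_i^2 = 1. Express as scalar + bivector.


In Cl(3,0): e_i^2 = 1, e_ie_j = -e_je_i for i != j.
Scalar part = u . v = 5*(-5) + 2*2 + (-3)*1
= -25 + 4 + (-3) = -24
e12 coeff = 5*2 - 2*(-5) = 10 - (-10) = 20
e13 coeff = 5*1 - (-3)*(-5) = 5 - 15 = -10
e23 coeff = 2*1 - (-3)*2 = 2 - (-6) = 8
uv = -24 + 20*e12 - 10*e13 + 8*e23


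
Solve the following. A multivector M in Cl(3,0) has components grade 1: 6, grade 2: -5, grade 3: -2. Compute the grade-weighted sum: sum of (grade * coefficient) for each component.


Grade-weighted sum = sum of grade_k * coefficient_k
1*6 = 6
2*(-5) = -10
3*(-2) = -6
Total = 6 + (-10) + (-6) = -10


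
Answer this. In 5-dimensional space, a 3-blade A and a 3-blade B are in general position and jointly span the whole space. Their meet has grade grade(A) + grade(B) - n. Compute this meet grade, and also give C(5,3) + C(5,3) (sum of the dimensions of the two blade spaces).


Meet grade = grade(A) + grade(B) - n
= 3 + 3 - 5 = 1
C(5,3) = 10
C(5,3) = 10
dim_A + dim_B = 10 + 10 = 20


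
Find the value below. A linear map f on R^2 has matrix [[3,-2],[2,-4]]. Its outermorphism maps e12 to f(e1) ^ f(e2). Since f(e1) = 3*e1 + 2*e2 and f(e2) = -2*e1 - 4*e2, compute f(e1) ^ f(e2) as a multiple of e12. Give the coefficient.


The outermorphism of a linear map f sends e1^e2 to f(e1)^f(e2).
f(e1) = 3*e1 + 2*e2
f(e2) = -2*e1 - 4*e2
f(e1) ^ f(e2) = (3*e1 + 2*e2) ^ (-2*e1 - 4*e2)
= 3*(-4)*e12 + 2*(-2)*e21
= (-12 - (-4))*e12
= -8*e12
Coefficient = -8


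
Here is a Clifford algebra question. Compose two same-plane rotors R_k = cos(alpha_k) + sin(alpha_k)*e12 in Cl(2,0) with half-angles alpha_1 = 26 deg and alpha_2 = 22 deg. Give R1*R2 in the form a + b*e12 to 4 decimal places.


Same-plane rotors commute and their half-angles add:
R1*R2 = cos(a1 + a2) + sin(a1 + a2)*e12.
a1 + a2 = 26 + 22 = 48 deg
cos(48 deg) = 0.6691
sin(48 deg) = 0.7431
R1*R2 = 0.6691 + 0.7431*e12


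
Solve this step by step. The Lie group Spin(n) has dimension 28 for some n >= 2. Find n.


dim Spin(n) = dim so(n) = n(n-1)/2.
Solve n(n-1)/2 = 28, i.e. n^2 - n - 56 = 0.
Discriminant = 1 + 8*28 = 225
n = (1 + sqrt(225))/2 = (1 + 15)/2 = 8


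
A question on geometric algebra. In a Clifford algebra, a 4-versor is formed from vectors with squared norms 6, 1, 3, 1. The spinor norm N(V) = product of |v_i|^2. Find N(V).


Spinor norm N(V) = |v1|^2 * |v2|^2 * ... * |v4|^2
= 6 * 1 * 3 * 1
Running product: 6, 6, 18, 18
N(V) = 18


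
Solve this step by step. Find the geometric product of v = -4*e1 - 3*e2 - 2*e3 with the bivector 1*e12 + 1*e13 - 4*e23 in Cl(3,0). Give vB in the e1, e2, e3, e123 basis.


vB has grade-1 (vector) and grade-3 (trivector) parts: vB = (v _| B) + (v ^ B).
Vector part <vB>_1:
  e1: -v2*b12 - v3*b13 = -(-3)*(1) - (-2)*(1) = 5
  e2: v1*b12 - v3*b23 = (-4)*(1) - (-2)*(-4) = -12
  e3: v1*b13 + v2*b23 = (-4)*(1) + (-3)*(-4) = 8
Trivector part <vB>_3:
  e123: v1*b23 - v2*b13 + v3*b12 = (-4)*(-4) - (-3)*(1) + (-2)*(1) = 17
vB = 5*e1 - 12*e2 + 8*e3 + 17*e123


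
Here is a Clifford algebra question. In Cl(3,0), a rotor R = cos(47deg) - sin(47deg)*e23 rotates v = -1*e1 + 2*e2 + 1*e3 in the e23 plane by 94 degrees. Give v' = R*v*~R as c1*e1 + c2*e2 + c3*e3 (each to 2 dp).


Rotor R = cos(47deg) - sin(47deg)*e23
Rotation angle theta = 2 * 47 = 94 degrees in the e23 plane (e2 -> e3).
The component perpendicular to the plane (e1) is invariant: v'_1 = v1 = -1.00
cos(94deg) = -0.0698, sin(94deg) = 0.9976
v'_2 = v2*cos(theta) - v3*sin(theta) = 2*(-0.0698) - 1*0.9976 = -1.14
v'_3 = v2*sin(theta) + v3*cos(theta) = 2*0.9976 + 1*(-0.0698) = 1.93
v' = -1.00*e1 - 1.14*e2 + 1.93*e3


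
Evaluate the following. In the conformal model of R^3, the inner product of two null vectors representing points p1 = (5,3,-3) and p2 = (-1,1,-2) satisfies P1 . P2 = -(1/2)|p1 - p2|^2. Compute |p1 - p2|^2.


p1 - p2 = (6, 2, -1)
|p1 - p2|^2 = 6^2 + 2^2 + (-1)^2
= 36 + 4 + 1
= 41


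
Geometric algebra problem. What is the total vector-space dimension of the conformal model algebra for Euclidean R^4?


The conformal model of R^4 uses Cl(5,1): the 4 Euclidean generators plus two extra orthogonal generators e+ (e+^2 = +1) and e- (e-^2 = -1), from which the null vectors e0, einf are built.
Number of generators m = 4 + 2 = 6.
dim Cl(p,q) = 2^m = 2^6 = 64


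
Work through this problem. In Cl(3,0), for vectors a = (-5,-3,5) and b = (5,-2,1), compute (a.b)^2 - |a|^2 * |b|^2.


a . b = (-5)*5 + (-3)*(-2) + 5*1
= -25 + 6 + 5 = -14
|a|^2 = (-5)^2 + (-3)^2 + 5^2 = 59
|b|^2 = 5^2 + (-2)^2 + 1^2 = 30
(a.b)^2 = (-14)^2 = 196
|a|^2 * |b|^2 = 59 * 30 = 1770
Result = 196 - 1770 = -1574


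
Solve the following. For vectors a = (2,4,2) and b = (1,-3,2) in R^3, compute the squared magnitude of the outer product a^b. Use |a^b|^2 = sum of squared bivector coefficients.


a wedge b = (a1*b2 - a2*b1)*e12 + (a1*b3 - a3*b1)*e13 + (a2*b3 - a3*b2)*e23
e12 coeff: 2*(-3) - 4*1 = -6 - 4 = -10
e13 coeff: 2*2 - 2*1 = 4 - 2 = 2
e23 coeff: 4*2 - 2*(-3) = 8 - (-6) = 14
|a wedge b|^2 = (-10)^2 + 2^2 + 14^2
= 100 + 4 + 196
= 300


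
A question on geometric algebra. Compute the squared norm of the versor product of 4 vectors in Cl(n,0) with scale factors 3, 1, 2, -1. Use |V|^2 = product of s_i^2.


Each vector v_i has |v_i|^2 = s_i^2
Squared scales: 3^2 = 9, 1^2 = 1, 2^2 = 4, (-1)^2 = 1
|V|^2 = 9 * 1 * 4 * 1
= 36


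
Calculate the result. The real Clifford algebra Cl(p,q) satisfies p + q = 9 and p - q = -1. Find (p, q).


We need p + q = 9 and p - q = -1.
Adding: 2p = 9 + (-1) = 8, so p = 4.
Then q = 9 - 4 = 5.
(p, q) = (4, 5)


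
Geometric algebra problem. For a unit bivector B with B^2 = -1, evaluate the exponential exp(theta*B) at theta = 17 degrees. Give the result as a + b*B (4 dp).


For a unit bivector B with B^2 = -1, the exponential series gives
e^(theta*B) = cos(theta) + sin(theta)*B (the GA analogue of Euler's formula).
theta = 17 degrees = 0.296706 rad
cos(17 deg) = 0.9563
sin(17 deg) = 0.2924
exp(theta*B) = 0.9563 + 0.2924*B


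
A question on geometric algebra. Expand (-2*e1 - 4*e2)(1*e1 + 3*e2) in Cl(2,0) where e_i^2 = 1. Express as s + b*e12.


Expand: (-2*e1 - 4*e2)(1*e1 + 3*e2)
= (-2)*1*e1e1 + (-2)*3*e1e2 + (-4)*1*e2e1 + (-4)*3*e2e2
Using e1^2 = e2^2 = 1, e2e1 = -e1e2:
Scalar part s = (-2)*1 + (-4)*3 = -2 + (-12) = -14
Bivector part b = (-2)*3 - (-4)*1 = -6 - (-4) = -2
uv = -14 - 2*e12


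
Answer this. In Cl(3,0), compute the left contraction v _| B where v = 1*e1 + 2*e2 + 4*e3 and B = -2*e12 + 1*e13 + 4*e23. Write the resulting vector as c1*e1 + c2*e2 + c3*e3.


Left contraction v _| B = <vB>_1 (grade-1 part of the geometric product vB).
Using e1_|e12 = e2, e2_|e12 = -e1, e1_|e13 = e3, e3_|e13 = -e1, e2_|e23 = e3, e3_|e23 = -e2:
e1 coeff: -v2*b12 - v3*b13 = -(2)*(-2) - (4)*(1) = 0
e2 coeff: v1*b12 - v3*b23 = (1)*(-2) - (4)*(4) = -18
e3 coeff: v1*b13 + v2*b23 = (1)*(1) + (2)*(4) = 9
v _| B = 0*e1 - 18*e2 + 9*e3


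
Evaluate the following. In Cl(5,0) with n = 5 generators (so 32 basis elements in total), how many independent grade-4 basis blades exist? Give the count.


Number of grade-k basis blades in Cl(p,q) with n = p + q is C(n, k).
n = 5 + 0 = 5
C(5, 4) = 5! / (4! * 1!)
= 120 / (24 * 1)
= 5


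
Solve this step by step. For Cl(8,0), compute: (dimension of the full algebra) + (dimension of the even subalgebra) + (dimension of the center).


n = 8 + 0 = 8
Total dim = 2^8 = 256
Even subalgebra dim = 2^7 = 128
n is even, so center dim = 1
Sum = 256 + 128 + 1 = 385


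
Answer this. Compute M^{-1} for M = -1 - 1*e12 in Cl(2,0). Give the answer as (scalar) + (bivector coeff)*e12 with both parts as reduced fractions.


M = -1 - 1*e12, where e12^2 = -1.
Since M commutes with its reverse ~M = a - b*e12, M * ~M = a^2 - b^2*e12^2 = a^2 + b^2.
So M^{-1} = ~M / (a^2 + b^2) = (a - b*e12)/(a^2 + b^2).
a^2 + b^2 = 1 + 1 = 2
Scalar part = -1/2 = -1/2
Bivector coeff = 1/2 = 1/2
M^{-1} = -1/2 + 1/2*e12


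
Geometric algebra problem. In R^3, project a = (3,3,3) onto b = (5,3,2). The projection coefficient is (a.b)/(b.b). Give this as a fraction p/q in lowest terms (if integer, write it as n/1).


Projection coefficient = (a . b) / (b . b)
a . b = 3*5 + 3*3 + 3*2
= 15 + 9 + 6 = 30
b . b = 5^2 + 3^2 + 2^2
= 25 + 9 + 4 = 38
Coefficient = 30/38
In lowest terms: 15/19


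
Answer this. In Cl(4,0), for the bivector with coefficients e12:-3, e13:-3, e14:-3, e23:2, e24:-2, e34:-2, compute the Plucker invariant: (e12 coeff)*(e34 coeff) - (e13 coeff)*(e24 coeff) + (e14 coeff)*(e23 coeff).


Plucker relation: af - be + cd
a*f = (-3)*(-2) = 6
b*e = (-3)*(-2) = 6
c*d = (-3)*2 = -6
af - be + cd = 6 - 6 + (-6)
= -6


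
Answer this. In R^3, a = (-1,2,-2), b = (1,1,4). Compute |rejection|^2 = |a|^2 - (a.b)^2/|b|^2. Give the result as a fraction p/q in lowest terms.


|a|^2 = (-1)^2 + 2^2 + (-2)^2 = 9
|b|^2 = 1^2 + 1^2 + 4^2 = 18
a . b = (-1)*1 + 2*1 + (-2)*4 = -7
(a.b)^2 = (-7)^2 = 49
|rej|^2 = 9 - 49/18
= (162 - 49)/18
= 113/18
In lowest terms: 113/18


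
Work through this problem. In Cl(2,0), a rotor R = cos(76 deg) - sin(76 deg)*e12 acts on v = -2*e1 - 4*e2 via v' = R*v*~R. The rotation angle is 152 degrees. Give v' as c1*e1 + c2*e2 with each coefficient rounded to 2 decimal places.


Rotor R = cos(76deg) - sin(76deg)*e12
Rotation angle theta = 2 * 76 = 152 degrees
v' = R*v*~R rotates v by theta.
cos(152deg) = -0.8829, sin(152deg) = 0.4695
v'_1 = -2*cos(152deg) - (-4)*sin(152deg)
= -2*(-0.8829) - (-4)*0.4695
= 3.64
v'_2 = -2*sin(152deg) + (-4)*cos(152deg)
= -2*0.4695 + (-4)*(-0.8829)
= 2.59
v' = 3.64*e1 + 2.59*e2


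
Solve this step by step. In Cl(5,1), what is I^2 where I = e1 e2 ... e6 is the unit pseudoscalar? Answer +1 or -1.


The pseudoscalar I = e1...e_n (product of all n generators) of Cl(p,q) satisfies I^2 = (-1)^(q + n(n-1)/2).
p = 5, q = 1, n = p + q = 6
n(n-1)/2 = 6 * 5 / 2 = 15
Exponent = q + n(n-1)/2 = 1 + 15 = 16
I^2 = (-1)^16 = +1


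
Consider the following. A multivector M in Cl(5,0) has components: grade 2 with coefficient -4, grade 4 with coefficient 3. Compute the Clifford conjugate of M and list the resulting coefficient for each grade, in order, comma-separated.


Clifford conjugate sign for grade k: (-1)^(k(k+1)/2)
Grade 2: (-1)^(2*3/2) = (-1)^3 = -1, coeff -4 -> 4
Grade 4: (-1)^(4*5/2) = (-1)^10 = 1, coeff 3 -> 3
Conjugated coefficients: 4, 3


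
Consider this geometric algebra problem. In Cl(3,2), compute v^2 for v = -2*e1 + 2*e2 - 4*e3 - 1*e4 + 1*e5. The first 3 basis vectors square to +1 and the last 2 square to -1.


v^2 = sum of c_i^2 * e_i^2
Positive signature terms (e_i^2 = +1): (-2)^2 + 2^2 + (-4)^2 = 24
Negative signature terms (e_j^2 = -1): (-1)^2 + 1^2 = 2
v^2 = 24 - 2 = 22


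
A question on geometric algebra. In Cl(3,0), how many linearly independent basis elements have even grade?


Even subalgebra dimension = 2^(n-1)
n = 3 + 0 = 3
2^(3 - 1) = 2^2 = 4
Verification: sum of C(3,k) for even k = 1 + 3 = 4
Result = 4


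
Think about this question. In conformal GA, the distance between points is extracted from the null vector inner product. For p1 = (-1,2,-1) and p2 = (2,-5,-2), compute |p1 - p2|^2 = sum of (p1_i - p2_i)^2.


p1 - p2 = (-3, 7, 1)
|p1 - p2|^2 = (-3)^2 + 7^2 + 1^2
= 9 + 49 + 1
= 59


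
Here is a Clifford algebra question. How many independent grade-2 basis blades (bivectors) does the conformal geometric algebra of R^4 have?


The conformal model of R^4 uses Cl(5,1) with m = 4 + 2 = 6 generators.
Number of grade-2 blades = C(m, 2) = C(6, 2)
= 6*5/2 = 15


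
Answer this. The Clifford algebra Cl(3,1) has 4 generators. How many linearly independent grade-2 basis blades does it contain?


Number of grade-k basis blades in Cl(p,q) with n = p + q is C(n, k).
n = 3 + 1 = 4
C(4, 2) = 4! / (2! * 2!)
= 24 / (2 * 2)
= 6


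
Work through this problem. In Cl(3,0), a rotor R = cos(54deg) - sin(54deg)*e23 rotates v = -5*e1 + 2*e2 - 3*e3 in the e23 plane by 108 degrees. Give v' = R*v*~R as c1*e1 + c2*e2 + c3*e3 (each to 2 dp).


Rotor R = cos(54deg) - sin(54deg)*e23
Rotation angle theta = 2 * 54 = 108 degrees in the e23 plane (e2 -> e3).
The component perpendicular to the plane (e1) is invariant: v'_1 = v1 = -5.00
cos(108deg) = -0.3090, sin(108deg) = 0.9511
v'_2 = v2*cos(theta) - v3*sin(theta) = 2*(-0.3090) - (-3)*0.9511 = 2.24
v'_3 = v2*sin(theta) + v3*cos(theta) = 2*0.9511 + (-3)*(-0.3090) = 2.83
v' = -5.00*e1 + 2.24*e2 + 2.83*e3


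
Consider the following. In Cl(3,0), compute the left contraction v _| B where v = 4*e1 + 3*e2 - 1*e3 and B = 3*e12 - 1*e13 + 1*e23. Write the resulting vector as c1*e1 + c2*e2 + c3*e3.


Left contraction v _| B = <vB>_1 (grade-1 part of the geometric product vB).
Using e1_|e12 = e2, e2_|e12 = -e1, e1_|e13 = e3, e3_|e13 = -e1, e2_|e23 = e3, e3_|e23 = -e2:
e1 coeff: -v2*b12 - v3*b13 = -(3)*(3) - (-1)*(-1) = -10
e2 coeff: v1*b12 - v3*b23 = (4)*(3) - (-1)*(1) = 13
e3 coeff: v1*b13 + v2*b23 = (4)*(-1) + (3)*(1) = -1
v _| B = -10*e1 + 13*e2 - 1*e3


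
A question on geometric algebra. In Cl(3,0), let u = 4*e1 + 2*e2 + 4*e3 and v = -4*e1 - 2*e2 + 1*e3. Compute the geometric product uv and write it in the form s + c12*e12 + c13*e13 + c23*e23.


In Cl(3,0): e_i^2 = 1, e_ie_j = -e_je_i for i != j.
Scalar part = u . v = 4*(-4) + 2*(-2) + 4*1
= -16 + (-4) + 4 = -16
e12 coeff = 4*(-2) - 2*(-4) = -8 - (-8) = 0
e13 coeff = 4*1 - 4*(-4) = 4 - (-16) = 20
e23 coeff = 2*1 - 4*(-2) = 2 - (-8) = 10
uv = -16 + 0*e12 + 20*e13 + 10*e23


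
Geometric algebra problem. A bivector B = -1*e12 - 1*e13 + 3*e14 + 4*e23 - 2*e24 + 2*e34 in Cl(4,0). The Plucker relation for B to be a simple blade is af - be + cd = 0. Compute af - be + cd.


Plucker relation: af - be + cd
a*f = (-1)*2 = -2
b*e = (-1)*(-2) = 2
c*d = 3*4 = 12
af - be + cd = -2 - 2 + 12
= 8


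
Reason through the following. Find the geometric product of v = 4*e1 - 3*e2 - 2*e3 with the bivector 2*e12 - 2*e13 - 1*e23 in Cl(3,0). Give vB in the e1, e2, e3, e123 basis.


vB has grade-1 (vector) and grade-3 (trivector) parts: vB = (v _| B) + (v ^ B).
Vector part <vB>_1:
  e1: -v2*b12 - v3*b13 = -(-3)*(2) - (-2)*(-2) = 2
  e2: v1*b12 - v3*b23 = (4)*(2) - (-2)*(-1) = 6
  e3: v1*b13 + v2*b23 = (4)*(-2) + (-3)*(-1) = -5
Trivector part <vB>_3:
  e123: v1*b23 - v2*b13 + v3*b12 = (4)*(-1) - (-3)*(-2) + (-2)*(2) = -14
vB = 2*e1 + 6*e2 - 5*e3 - 14*e123


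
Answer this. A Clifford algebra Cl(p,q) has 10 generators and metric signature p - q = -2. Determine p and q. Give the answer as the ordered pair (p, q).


We need p + q = 10 and p - q = -2.
Adding: 2p = 10 + (-2) = 8, so p = 4.
Then q = 10 - 4 = 6.
(p, q) = (4, 6)


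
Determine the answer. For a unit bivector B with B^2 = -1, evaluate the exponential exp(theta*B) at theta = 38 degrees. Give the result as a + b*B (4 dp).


For a unit bivector B with B^2 = -1, the exponential series gives
e^(theta*B) = cos(theta) + sin(theta)*B (the GA analogue of Euler's formula).
theta = 38 degrees = 0.663225 rad
cos(38 deg) = 0.7880
sin(38 deg) = 0.6157
exp(theta*B) = 0.7880 + 0.6157*B


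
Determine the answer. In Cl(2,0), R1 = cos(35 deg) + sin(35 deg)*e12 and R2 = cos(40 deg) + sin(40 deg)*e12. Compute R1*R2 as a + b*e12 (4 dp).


Same-plane rotors commute and their half-angles add:
R1*R2 = cos(a1 + a2) + sin(a1 + a2)*e12.
a1 + a2 = 35 + 40 = 75 deg
cos(75 deg) = 0.2588
sin(75 deg) = 0.9659
R1*R2 = 0.2588 + 0.9659*e12


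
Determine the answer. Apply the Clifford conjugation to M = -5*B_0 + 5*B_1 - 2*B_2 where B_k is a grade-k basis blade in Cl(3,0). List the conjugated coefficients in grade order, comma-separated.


Clifford conjugate sign for grade k: (-1)^(k(k+1)/2)
Grade 0: (-1)^(0*1/2) = (-1)^0 = 1, coeff -5 -> -5
Grade 1: (-1)^(1*2/2) = (-1)^1 = -1, coeff 5 -> -5
Grade 2: (-1)^(2*3/2) = (-1)^3 = -1, coeff -2 -> 2
Conjugated coefficients: -5, -5, 2


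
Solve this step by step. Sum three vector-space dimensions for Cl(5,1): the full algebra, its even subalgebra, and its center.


n = 5 + 1 = 6
Total dim = 2^6 = 64
Even subalgebra dim = 2^5 = 32
n is even, so center dim = 1
Sum = 64 + 32 + 1 = 97


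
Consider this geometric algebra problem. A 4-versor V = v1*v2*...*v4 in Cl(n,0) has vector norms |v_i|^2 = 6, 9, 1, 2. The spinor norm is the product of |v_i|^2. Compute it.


Spinor norm N(V) = |v1|^2 * |v2|^2 * ... * |v4|^2
= 6 * 9 * 1 * 2
Running product: 6, 54, 54, 108
N(V) = 108


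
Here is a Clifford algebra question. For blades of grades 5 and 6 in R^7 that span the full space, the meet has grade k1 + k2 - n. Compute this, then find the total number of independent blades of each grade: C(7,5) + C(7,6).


Meet grade = grade(A) + grade(B) - n
= 5 + 6 - 7 = 4
C(7,5) = 21
C(7,6) = 7
dim_A + dim_B = 21 + 7 = 28


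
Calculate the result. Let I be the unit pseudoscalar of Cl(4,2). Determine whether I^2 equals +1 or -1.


The pseudoscalar I = e1...e_n (product of all n generators) of Cl(p,q) satisfies I^2 = (-1)^(q + n(n-1)/2).
p = 4, q = 2, n = p + q = 6
n(n-1)/2 = 6 * 5 / 2 = 15
Exponent = q + n(n-1)/2 = 2 + 15 = 17
I^2 = (-1)^17 = -1


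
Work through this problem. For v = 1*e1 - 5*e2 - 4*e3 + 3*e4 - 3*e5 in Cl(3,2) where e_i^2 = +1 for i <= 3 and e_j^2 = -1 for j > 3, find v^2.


v^2 = sum of c_i^2 * e_i^2
Positive signature terms (e_i^2 = +1): 1^2 + (-5)^2 + (-4)^2 = 42
Negative signature terms (e_j^2 = -1): 3^2 + (-3)^2 = 18
v^2 = 42 - 18 = 24


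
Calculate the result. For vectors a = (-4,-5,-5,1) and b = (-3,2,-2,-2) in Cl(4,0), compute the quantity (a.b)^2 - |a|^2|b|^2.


a . b = (-4)*(-3) + (-5)*2 + (-5)*(-2) + 1*(-2)
= 12 + (-10) + 10 + (-2) = 10
|a|^2 = (-4)^2 + (-5)^2 + (-5)^2 + 1^2 = 67
|b|^2 = (-3)^2 + 2^2 + (-2)^2 + (-2)^2 = 21
(a.b)^2 = 10^2 = 100
|a|^2 * |b|^2 = 67 * 21 = 1407
Result = 100 - 1407 = -1307
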